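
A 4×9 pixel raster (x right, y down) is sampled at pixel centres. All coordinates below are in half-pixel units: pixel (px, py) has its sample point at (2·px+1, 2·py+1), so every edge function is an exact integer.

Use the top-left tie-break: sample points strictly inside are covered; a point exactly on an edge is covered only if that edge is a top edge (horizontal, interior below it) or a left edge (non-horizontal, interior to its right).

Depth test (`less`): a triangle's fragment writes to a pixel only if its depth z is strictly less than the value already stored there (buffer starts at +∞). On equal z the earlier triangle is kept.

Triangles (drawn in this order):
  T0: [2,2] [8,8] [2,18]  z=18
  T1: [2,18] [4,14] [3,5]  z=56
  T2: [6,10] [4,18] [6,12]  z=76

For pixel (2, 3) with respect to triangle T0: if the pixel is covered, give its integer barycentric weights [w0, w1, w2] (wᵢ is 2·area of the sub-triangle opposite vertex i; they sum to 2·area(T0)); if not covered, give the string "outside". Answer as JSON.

T0:
  2·area = 96
  edge (2, 2)→(8, 8): d=(6,6) right/bottom  bias=-1
  edge (8, 8)→(2, 18): d=(-6,10) right/bottom  bias=-1
  edge (2, 18)→(2, 2): d=(0,-16) top-left  bias=+0
    (0,0)@(1, 1): e=[0,112,-16] → ·  [on edge]
    (1,1)@(3, 3): e=[0,80,16] → ·  [on edge]
    (1,2)@(3, 5): e=[12,68,16] → #
    (2,2)@(5, 5): e=[0,48,48] → ·  [on edge]
    (1,3)@(3, 7): e=[24,56,16] → #
    (2,3)@(5, 7): e=[12,36,48] → #
    (3,3)@(7, 7): e=[0,16,80] → ·  [on edge]
    (1,4)@(3, 9): e=[36,44,16] → #
    (3,4)@(7, 9): e=[12,4,80] → #
    (1,5)@(3, 11): e=[48,32,16] → #
    (3,5)@(7, 11): e=[24,-8,80] → ·
    (1,6)@(3, 13): e=[60,20,16] → #
    (2,6)@(5, 13): e=[48,0,48] → ·  [on edge]
  covered (10 px):
    · · · ·
    · · · ·
    · # · ·
    · # # ·
    · # # #
    · # # ·
    · # · ·
    · # · ·
    · · · ·
T1:
  2·area = 22  (B↔C swapped to make it positive)
  edge (2, 18)→(3, 5): d=(1,-13) top-left  bias=+0
  edge (3, 5)→(4, 14): d=(1,9) right/bottom  bias=-1
  edge (4, 14)→(2, 18): d=(-2,4) right/bottom  bias=-1
    (1,2)@(3, 5): e=[0,0,22] → ·  [on edge]
    (1,3)@(3, 7): e=[2,2,18] → #
    (2,3)@(5, 7): e=[28,-16,10] → ·
    (1,4)@(3, 9): e=[4,4,14] → #
    (2,4)@(5, 9): e=[30,-14,6] → ·
    (1,5)@(3, 11): e=[6,6,10] → #
    (2,5)@(5, 11): e=[32,-12,2] → ·
    (1,6)@(3, 13): e=[8,8,6] → #
    (2,6)@(5, 13): e=[34,-10,-2] → ·
    (1,7)@(3, 15): e=[10,10,2] → #
    (2,7)@(5, 15): e=[36,-8,-6] → ·
    (1,8)@(3, 17): e=[12,12,-2] → ·
  covered (5 px):
    · · · ·
    · · · ·
    · · · ·
    · # · ·
    · # · ·
    · # · ·
    · # · ·
    · # · ·
    · · · ·
T2:
  2·area = 4  (B↔C swapped to make it positive)
  edge (6, 10)→(6, 12): d=(0,2) right/bottom  bias=-1
  edge (6, 12)→(4, 18): d=(-2,6) right/bottom  bias=-1
  edge (4, 18)→(6, 10): d=(2,-8) top-left  bias=+0
    (3,4)@(7, 9): e=[-2,0,6] → ·  [on edge]
    (2,7)@(5, 15): e=[2,0,2] → ·  [on edge]
  covered (0 px):
    · · · ·
    · · · ·
    · · · ·
    · · · ·
    · · · ·
    · · · ·
    · · · ·
    · · · ·
    · · · ·

Final: [36,48,12]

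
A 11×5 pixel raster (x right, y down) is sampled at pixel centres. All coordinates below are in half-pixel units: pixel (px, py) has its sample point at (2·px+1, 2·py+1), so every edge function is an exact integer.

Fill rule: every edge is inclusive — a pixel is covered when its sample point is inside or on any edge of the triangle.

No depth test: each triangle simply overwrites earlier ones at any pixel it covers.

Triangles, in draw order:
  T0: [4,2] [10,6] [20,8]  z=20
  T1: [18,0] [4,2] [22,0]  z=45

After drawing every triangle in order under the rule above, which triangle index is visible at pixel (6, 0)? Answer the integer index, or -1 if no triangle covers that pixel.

T0:
  2·area = 28  (B↔C swapped to make it positive)
  edge (4, 2)→(20, 8): d=(16,6) inclusive
  edge (20, 8)→(10, 6): d=(-10,-2) inclusive
  edge (10, 6)→(4, 2): d=(-6,-4) inclusive
    (2,2)@(5, 5): e=[42,0,-14] → ·  [on edge]
    (4,2)@(9, 5): e=[18,8,2] → #
    (5,2)@(11, 5): e=[6,12,10] → #
    (6,2)@(13, 5): e=[-6,16,18] → ·
    (4,3)@(9, 7): e=[50,-12,-10] → ·
    (5,3)@(11, 7): e=[38,-8,-2] → ·
    (7,3)@(15, 7): e=[14,0,14] → #  [on edge]
    (8,3)@(17, 7): e=[2,4,22] → #
    (9,3)@(19, 7): e=[-10,8,30] → ·
    (7,4)@(15, 9): e=[46,-20,2] → ·
    (8,4)@(17, 9): e=[34,-16,10] → ·
  covered (4 px):
    · · · · · · · · · · ·
    · · · · · · · · · · ·
    · · · · # # · · · · ·
    · · · · · · · # # · ·
    · · · · · · · · · · ·
T1:
  2·area = 8  (B↔C swapped to make it positive)
  edge (18, 0)→(22, 0): d=(4,0) inclusive
  edge (22, 0)→(4, 2): d=(-18,2) inclusive
  edge (4, 2)→(18, 0): d=(14,-2) inclusive
    (5,0)@(11, 1): e=[4,4,0] → #  [on edge]
    (6,0)@(13, 1): e=[4,0,4] → #  [on edge]
    (7,0)@(15, 1): e=[4,-4,8] → ·
    (5,1)@(11, 3): e=[12,-32,28] → ·
    (6,1)@(13, 3): e=[12,-36,32] → ·
  covered (2 px):
    · · · · · # # · · · ·
    · · · · · · · · · · ·
    · · · · · · · · · · ·
    · · · · · · · · · · ·
    · · · · · · · · · · ·

Z-buffer (winner per pixel, '.' = empty):
  . . . . . 1 1 . . . .
  . . . . . . . . . . .
  . . . . 0 0 . . . . .
  . . . . . . . 0 0 . .
  . . . . . . . . . . .

Result: 1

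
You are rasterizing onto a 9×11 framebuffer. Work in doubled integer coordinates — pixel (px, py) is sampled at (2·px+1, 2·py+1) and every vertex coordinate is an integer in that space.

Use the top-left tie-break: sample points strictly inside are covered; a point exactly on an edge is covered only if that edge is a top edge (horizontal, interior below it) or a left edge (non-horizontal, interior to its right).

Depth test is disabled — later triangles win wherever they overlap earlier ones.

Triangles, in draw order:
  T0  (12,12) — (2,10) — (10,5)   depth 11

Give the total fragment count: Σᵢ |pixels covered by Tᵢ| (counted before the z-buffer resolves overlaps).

T0:
  2·area = 66
  edge (12, 12)→(2, 10): d=(-10,-2) top-left  bias=+0
  edge (2, 10)→(10, 5): d=(8,-5) top-left  bias=+0
  edge (10, 5)→(12, 12): d=(2,7) right/bottom  bias=-1
    (3,3)@(7, 7): e=[40,1,25] → #
    (4,3)@(9, 7): e=[44,11,11] → #
    (5,3)@(11, 7): e=[48,21,-3] → ·
    (2,4)@(5, 9): e=[16,7,43] → #
    (5,4)@(11, 9): e=[28,37,1] → #
    (6,4)@(13, 9): e=[32,47,-13] → ·
    (2,5)@(5, 11): e=[-4,23,47] → ·
    (3,5)@(7, 11): e=[0,33,33] → #  [on edge]
    (6,5)@(13, 11): e=[12,63,-9] → ·
    (3,6)@(7, 13): e=[-20,49,37] → ·
    (4,6)@(9, 13): e=[-16,59,23] → ·
    (5,6)@(11, 13): e=[-12,69,9] → ·
    (8,6)@(17, 13): e=[0,99,-33] → ·  [on edge]
  covered (9 px):
    · · · · · · · · ·
    · · · · · · · · ·
    · · · · · · · · ·
    · · · # # · · · ·
    · · # # # # · · ·
    · · · # # # · · ·
    · · · · · · · · ·
    · · · · · · · · ·
    · · · · · · · · ·
    · · · · · · · · ·
    · · · · · · · · ·

Final: 9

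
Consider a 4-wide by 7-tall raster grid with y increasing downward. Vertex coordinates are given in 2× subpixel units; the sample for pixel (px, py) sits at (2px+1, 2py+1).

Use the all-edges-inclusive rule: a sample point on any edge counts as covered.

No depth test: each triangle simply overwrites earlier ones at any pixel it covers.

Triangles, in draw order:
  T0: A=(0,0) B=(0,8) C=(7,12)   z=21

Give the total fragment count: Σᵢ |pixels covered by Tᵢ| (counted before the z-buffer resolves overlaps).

T0:
  2·area = 56  (B↔C swapped to make it positive)
  edge (0, 0)→(7, 12): d=(7,12) inclusive
  edge (7, 12)→(0, 8): d=(-7,-4) inclusive
  edge (0, 8)→(0, 0): d=(0,-8) inclusive
    (0,1)@(1, 3): e=[9,39,8] → X
    (1,1)@(3, 3): e=[-15,47,24] → .
    (0,2)@(1, 5): e=[23,25,8] → X
    (1,2)@(3, 5): e=[-1,33,24] → .
    (0,3)@(1, 7): e=[37,11,8] → X
    (1,3)@(3, 7): e=[13,19,24] → X
    (2,3)@(5, 7): e=[-11,27,40] → .
    (0,4)@(1, 9): e=[51,-3,8] → .
    (1,4)@(3, 9): e=[27,5,24] → X
    (2,4)@(5, 9): e=[3,13,40] → X
    (3,4)@(7, 9): e=[-21,21,56] → .
    (1,5)@(3, 11): e=[41,-9,24] → .
  covered (6 px):
    . . . .
    X . . .
    X . . .
    X X . .
    . X X .
    . . . .
    . . . .

Result: 6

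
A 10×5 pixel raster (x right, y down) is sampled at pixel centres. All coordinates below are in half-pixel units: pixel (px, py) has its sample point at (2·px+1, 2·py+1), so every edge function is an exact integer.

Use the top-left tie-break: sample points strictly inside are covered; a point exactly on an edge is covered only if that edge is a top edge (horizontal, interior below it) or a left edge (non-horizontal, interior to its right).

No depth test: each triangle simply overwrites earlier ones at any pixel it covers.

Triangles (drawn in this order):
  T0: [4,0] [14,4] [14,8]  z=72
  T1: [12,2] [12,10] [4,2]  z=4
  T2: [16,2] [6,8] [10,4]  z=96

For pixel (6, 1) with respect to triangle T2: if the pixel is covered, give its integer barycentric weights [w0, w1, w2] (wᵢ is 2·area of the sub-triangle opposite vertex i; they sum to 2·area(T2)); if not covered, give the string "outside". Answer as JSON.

T0:
  2·area = 40
  edge (4, 0)→(14, 4): d=(10,4) right/bottom  bias=-1
  edge (14, 4)→(14, 8): d=(0,4) right/bottom  bias=-1
  edge (14, 8)→(4, 0): d=(-10,-8) top-left  bias=+0
    (4,1)@(9, 3): e=[10,20,10] → #
    (5,1)@(11, 3): e=[2,12,26] → #
    (6,1)@(13, 3): e=[-6,4,42] → ·
    (4,2)@(9, 5): e=[30,20,-10] → ·
    (5,2)@(11, 5): e=[22,12,6] → #
    (6,2)@(13, 5): e=[14,4,22] → #
    (7,2)@(15, 5): e=[6,-4,38] → ·
    (5,3)@(11, 7): e=[42,12,-14] → ·
    (6,3)@(13, 7): e=[34,4,2] → #
    (7,3)@(15, 7): e=[26,-4,18] → ·
    (6,4)@(13, 9): e=[54,4,-18] → ·
  covered (5 px):
    · · · · · · · · · ·
    · · · · # # · · · ·
    · · · · · # # · · ·
    · · · · · · # · · ·
    · · · · · · · · · ·
T1:
  2·area = 64
  edge (12, 2)→(12, 10): d=(0,8) right/bottom  bias=-1
  edge (12, 10)→(4, 2): d=(-8,-8) top-left  bias=+0
  edge (4, 2)→(12, 2): d=(8,0) top-left  bias=+0
    (1,0)@(3, 1): e=[72,0,-8] → ·  [on edge]
    (2,1)@(5, 3): e=[56,0,8] → #  [on edge]
    (3,1)@(7, 3): e=[40,16,8] → #
    (4,1)@(9, 3): e=[24,32,8] → #
    (5,1)@(11, 3): e=[8,48,8] → #
    (6,1)@(13, 3): e=[-8,64,8] → ·
    (2,2)@(5, 5): e=[56,-16,24] → ·
    (3,2)@(7, 5): e=[40,0,24] → #  [on edge]
    (6,2)@(13, 5): e=[-8,48,24] → ·
    (3,3)@(7, 7): e=[40,-16,40] → ·
    (4,3)@(9, 7): e=[24,0,40] → #  [on edge]
    (6,3)@(13, 7): e=[-8,32,40] → ·
    (5,4)@(11, 9): e=[8,0,56] → #  [on edge]
  covered (10 px):
    · · · · · · · · · ·
    · · # # # # · · · ·
    · · · # # # · · · ·
    · · · · # # · · · ·
    · · · · · # · · · ·
T2:
  2·area = 16
  edge (16, 2)→(6, 8): d=(-10,6) right/bottom  bias=-1
  edge (6, 8)→(10, 4): d=(4,-4) top-left  bias=+0
  edge (10, 4)→(16, 2): d=(6,-2) top-left  bias=+0
    (6,0)@(13, 1): e=[28,0,-12] → ·  [on edge]
    (9,0)@(19, 1): e=[-8,24,0] → ·  [on edge]
    (5,1)@(11, 3): e=[20,0,-4] → ·  [on edge]
    (6,1)@(13, 3): e=[8,8,0] → #  [on edge]
    (7,1)@(15, 3): e=[-4,16,4] → ·
    (3,2)@(7, 5): e=[24,-8,0] → ·  [on edge]
    (4,2)@(9, 5): e=[12,0,4] → #  [on edge]
    (5,2)@(11, 5): e=[0,8,8] → ·  [on edge]
    (6,2)@(13, 5): e=[-12,16,12] → ·
    (0,3)@(1, 7): e=[40,-24,0] → ·  [on edge]
    (3,3)@(7, 7): e=[4,0,12] → #  [on edge]
    (4,3)@(9, 7): e=[-8,8,16] → ·
    (2,4)@(5, 9): e=[-4,0,20] → ·  [on edge]
  covered (3 px):
    · · · · · · · · · ·
    · · · · · · # · · ·
    · · · · # · · · · ·
    · · · # · · · · · ·
    · · · · · · · · · ·

Final: [8,0,8]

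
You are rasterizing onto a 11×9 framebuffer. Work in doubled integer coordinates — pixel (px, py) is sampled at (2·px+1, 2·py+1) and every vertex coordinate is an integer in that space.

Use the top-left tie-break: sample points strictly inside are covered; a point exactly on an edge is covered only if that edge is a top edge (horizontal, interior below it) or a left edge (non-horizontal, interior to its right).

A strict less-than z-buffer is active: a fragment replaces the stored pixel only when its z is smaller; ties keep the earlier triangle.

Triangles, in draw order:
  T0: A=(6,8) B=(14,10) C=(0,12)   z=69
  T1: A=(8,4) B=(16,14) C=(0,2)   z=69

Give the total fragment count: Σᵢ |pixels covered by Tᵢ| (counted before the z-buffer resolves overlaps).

T0:
  2·area = 44
  edge (6, 8)→(14, 10): d=(8,2) right/bottom  bias=-1
  edge (14, 10)→(0, 12): d=(-14,2) right/bottom  bias=-1
  edge (0, 12)→(6, 8): d=(6,-4) top-left  bias=+0
    (2,4)@(5, 9): e=[10,32,2] → #
    (3,4)@(7, 9): e=[6,28,10] → #
    (4,4)@(9, 9): e=[2,24,18] → #
    (5,4)@(11, 9): e=[-2,20,26] → ·
    (10,4)@(21, 9): e=[-22,0,66] → ·  [on edge]
    (1,5)@(3, 11): e=[30,8,6] → #
    (3,5)@(7, 11): e=[22,0,22] → ·  [on edge]
    (4,5)@(9, 11): e=[18,-4,30] → ·
    (1,6)@(3, 13): e=[46,-20,18] → ·
    (2,6)@(5, 13): e=[42,-24,26] → ·
  covered (5 px):
    · · · · · · · · · · ·
    · · · · · · · · · · ·
    · · · · · · · · · · ·
    · · · · · · · · · · ·
    · · # # # · · · · · ·
    · # # · · · · · · · ·
    · · · · · · · · · · ·
    · · · · · · · · · · ·
    · · · · · · · · · · ·
T1:
  2·area = 64
  edge (8, 4)→(16, 14): d=(8,10) right/bottom  bias=-1
  edge (16, 14)→(0, 2): d=(-16,-12) top-left  bias=+0
  edge (0, 2)→(8, 4): d=(8,2) right/bottom  bias=-1
    (1,1)@(3, 3): e=[42,20,2] → #
    (2,1)@(5, 3): e=[22,44,-2] → ·
    (1,2)@(3, 5): e=[58,-12,18] → ·
    (2,2)@(5, 5): e=[38,12,14] → #
    (3,2)@(7, 5): e=[18,36,10] → #
    (4,2)@(9, 5): e=[-2,60,6] → ·
    (2,3)@(5, 7): e=[54,-20,30] → ·
    (3,3)@(7, 7): e=[34,4,26] → #
    (4,3)@(9, 7): e=[14,28,22] → #
    (5,3)@(11, 7): e=[-6,52,18] → ·
    (3,4)@(7, 9): e=[50,-28,42] → ·
    (4,4)@(9, 9): e=[30,-4,38] → ·
  covered (8 px):
    · · · · · · · · · · ·
    · # · · · · · · · · ·
    · · # # · · · · · · ·
    · · · # # · · · · · ·
    · · · · · # · · · · ·
    · · · · · · # · · · ·
    · · · · · · · # · · ·
    · · · · · · · · · · ·
    · · · · · · · · · · ·

Final: 13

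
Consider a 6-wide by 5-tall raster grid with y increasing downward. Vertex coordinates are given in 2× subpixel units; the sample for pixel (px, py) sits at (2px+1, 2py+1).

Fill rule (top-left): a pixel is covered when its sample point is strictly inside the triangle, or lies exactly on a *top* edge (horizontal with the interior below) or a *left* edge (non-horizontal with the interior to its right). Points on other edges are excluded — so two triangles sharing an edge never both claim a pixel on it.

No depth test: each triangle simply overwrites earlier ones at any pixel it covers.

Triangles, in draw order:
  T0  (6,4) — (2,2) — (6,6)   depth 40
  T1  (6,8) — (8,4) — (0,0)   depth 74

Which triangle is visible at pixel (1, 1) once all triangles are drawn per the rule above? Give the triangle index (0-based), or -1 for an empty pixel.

T0:
  2·area = 8  (B↔C swapped to make it positive)
  edge (6, 4)→(6, 6): d=(0,2) right/bottom  bias=-1
  edge (6, 6)→(2, 2): d=(-4,-4) top-left  bias=+0
  edge (2, 2)→(6, 4): d=(4,2) right/bottom  bias=-1
    (0,0)@(1, 1): e=[10,0,-2] → ·  [on edge]
    (1,1)@(3, 3): e=[6,0,2] → #  [on edge]
    (2,1)@(5, 3): e=[2,8,-2] → ·
    (1,2)@(3, 5): e=[6,-8,10] → ·
    (2,2)@(5, 5): e=[2,0,6] → #  [on edge]
    (3,2)@(7, 5): e=[-2,8,2] → ·
    (2,3)@(5, 7): e=[2,-8,14] → ·
    (3,3)@(7, 7): e=[-2,0,10] → ·  [on edge]
    (4,4)@(9, 9): e=[-6,0,14] → ·  [on edge]
  covered (2 px):
    · · · · · ·
    · # · · · ·
    · · # · · ·
    · · · · · ·
    · · · · · ·
T1:
  2·area = 40  (B↔C swapped to make it positive)
  edge (6, 8)→(0, 0): d=(-6,-8) top-left  bias=+0
  edge (0, 0)→(8, 4): d=(8,4) right/bottom  bias=-1
  edge (8, 4)→(6, 8): d=(-2,4) right/bottom  bias=-1
    (0,0)@(1, 1): e=[2,4,34] → #
    (1,0)@(3, 1): e=[18,-4,26] → ·
    (0,1)@(1, 3): e=[-10,20,30] → ·
    (1,1)@(3, 3): e=[6,12,22] → #
    (2,1)@(5, 3): e=[22,4,14] → #
    (3,1)@(7, 3): e=[38,-4,6] → ·
    (1,2)@(3, 5): e=[-6,28,18] → ·
    (2,2)@(5, 5): e=[10,20,10] → #
    (3,2)@(7, 5): e=[26,12,2] → #
    (4,2)@(9, 5): e=[42,4,-6] → ·
    (2,3)@(5, 7): e=[-2,36,6] → ·
    (3,3)@(7, 7): e=[14,28,-2] → ·
  covered (5 px):
    # · · · · ·
    · # # · · ·
    · · # # · ·
    · · · · · ·
    · · · · · ·

Z-buffer (winner per pixel, '.' = empty):
  1 . . . . .
  . 1 1 . . .
  . . 1 1 . .
  . . . . . .
  . . . . . .

Result: 1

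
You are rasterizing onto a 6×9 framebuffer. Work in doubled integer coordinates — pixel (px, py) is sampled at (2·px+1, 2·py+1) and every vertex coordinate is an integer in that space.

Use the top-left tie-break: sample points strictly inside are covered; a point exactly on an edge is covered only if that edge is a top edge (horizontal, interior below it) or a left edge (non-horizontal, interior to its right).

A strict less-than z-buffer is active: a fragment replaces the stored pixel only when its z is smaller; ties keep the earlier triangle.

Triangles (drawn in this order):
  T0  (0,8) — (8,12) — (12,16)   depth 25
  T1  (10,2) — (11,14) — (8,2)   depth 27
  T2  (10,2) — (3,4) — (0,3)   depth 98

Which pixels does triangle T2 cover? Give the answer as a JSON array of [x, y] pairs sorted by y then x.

T0:
  2·area = 16
  edge (0, 8)→(8, 12): d=(8,4) right/bottom  bias=-1
  edge (8, 12)→(12, 16): d=(4,4) right/bottom  bias=-1
  edge (12, 16)→(0, 8): d=(-12,-8) top-left  bias=+0
    (0,2)@(1, 5): e=[-28,0,44] → ·  [on edge]
    (1,3)@(3, 7): e=[-20,0,36] → ·  [on edge]
    (2,4)@(5, 9): e=[-12,0,28] → ·  [on edge]
    (2,5)@(5, 11): e=[4,8,4] → █
    (3,5)@(7, 11): e=[-4,0,20] → ·  [on edge]
    (2,6)@(5, 13): e=[20,16,-20] → ·
    (4,6)@(9, 13): e=[4,0,12] → ·  [on edge]
    (5,7)@(11, 15): e=[12,0,4] → ·  [on edge]
  covered (1 px):
    · · · · · ·
    · · · · · ·
    · · · · · ·
    · · · · · ·
    · · · · · ·
    · · █ · · ·
    · · · · · ·
    · · · · · ·
    · · · · · ·
T1:
  2·area = 24
  edge (10, 2)→(11, 14): d=(1,12) right/bottom  bias=-1
  edge (11, 14)→(8, 2): d=(-3,-12) top-left  bias=+0
  edge (8, 2)→(10, 2): d=(2,0) top-left  bias=+0
    (4,1)@(9, 3): e=[13,9,2] → █
    (5,1)@(11, 3): e=[-11,33,2] → ·
    (4,2)@(9, 5): e=[15,3,6] → █
    (5,2)@(11, 5): e=[-9,27,6] → ·
    (4,3)@(9, 7): e=[17,-3,10] → ·
  covered (2 px):
    · · · · · ·
    · · · · █ ·
    · · · · █ ·
    · · · · · ·
    · · · · · ·
    · · · · · ·
    · · · · · ·
    · · · · · ·
    · · · · · ·
T2:
  2·area = 13
  edge (10, 2)→(3, 4): d=(-7,2) right/bottom  bias=-1
  edge (3, 4)→(0, 3): d=(-3,-1) top-left  bias=+0
  edge (0, 3)→(10, 2): d=(10,-1) top-left  bias=+0
    (0,1)@(1, 3): e=[11,1,1] → █
    (1,1)@(3, 3): e=[7,3,3] → █
    (2,1)@(5, 3): e=[3,5,5] → █
    (3,1)@(7, 3): e=[-1,7,7] → ·
    (0,2)@(1, 5): e=[-3,-5,21] → ·
    (1,2)@(3, 5): e=[-7,-3,23] → ·
    (2,2)@(5, 5): e=[-11,-1,25] → ·
  covered (3 px):
    · · · · · ·
    █ █ █ · · ·
    · · · · · ·
    · · · · · ·
    · · · · · ·
    · · · · · ·
    · · · · · ·
    · · · · · ·
    · · · · · ·

Result: [[0,1],[1,1],[2,1]]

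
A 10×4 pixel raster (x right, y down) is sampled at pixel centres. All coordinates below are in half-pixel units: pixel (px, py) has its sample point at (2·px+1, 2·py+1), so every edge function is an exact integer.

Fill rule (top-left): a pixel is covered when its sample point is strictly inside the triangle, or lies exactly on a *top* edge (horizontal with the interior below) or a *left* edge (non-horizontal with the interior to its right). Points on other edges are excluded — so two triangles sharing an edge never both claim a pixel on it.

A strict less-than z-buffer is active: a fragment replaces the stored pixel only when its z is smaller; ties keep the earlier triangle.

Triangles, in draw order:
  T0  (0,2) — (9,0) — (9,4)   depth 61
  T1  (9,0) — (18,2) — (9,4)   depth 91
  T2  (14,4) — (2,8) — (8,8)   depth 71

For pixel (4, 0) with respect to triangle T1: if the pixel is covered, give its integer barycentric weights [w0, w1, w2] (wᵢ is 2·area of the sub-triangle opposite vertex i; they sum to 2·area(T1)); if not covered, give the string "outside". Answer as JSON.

T0:
  2·area = 36
  edge (0, 2)→(9, 0): d=(9,-2) top-left  bias=+0
  edge (9, 0)→(9, 4): d=(0,4) right/bottom  bias=-1
  edge (9, 4)→(0, 2): d=(-9,-2) top-left  bias=+0
    (2,0)@(5, 1): e=[1,16,19] → #
    (3,0)@(7, 1): e=[5,8,23] → #
    (4,0)@(9, 1): e=[9,0,27] → ·  [on edge]
    (2,1)@(5, 3): e=[19,16,1] → #
    (4,1)@(9, 3): e=[27,0,9] → ·  [on edge]
    (2,2)@(5, 5): e=[37,16,-17] → ·
    (3,2)@(7, 5): e=[41,8,-13] → ·
    (4,2)@(9, 5): e=[45,0,-9] → ·  [on edge]
    (4,3)@(9, 7): e=[63,0,-27] → ·  [on edge]
  covered (4 px):
    · · # # · · · · · ·
    · · # # · · · · · ·
    · · · · · · · · · ·
    · · · · · · · · · ·
T1:
  2·area = 36
  edge (9, 0)→(18, 2): d=(9,2) right/bottom  bias=-1
  edge (18, 2)→(9, 4): d=(-9,2) right/bottom  bias=-1
  edge (9, 4)→(9, 0): d=(0,-4) top-left  bias=+0
    (4,0)@(9, 1): e=[9,27,0] → #  [on edge]
    (5,0)@(11, 1): e=[5,23,8] → #
    (6,0)@(13, 1): e=[1,19,16] → #
    (7,0)@(15, 1): e=[-3,15,24] → ·
    (4,1)@(9, 3): e=[27,9,0] → #  [on edge]
    (7,1)@(15, 3): e=[15,-3,24] → ·
    (4,2)@(9, 5): e=[45,-9,0] → ·  [on edge]
    (5,2)@(11, 5): e=[41,-13,8] → ·
    (6,2)@(13, 5): e=[37,-17,16] → ·
    (4,3)@(9, 7): e=[63,-27,0] → ·  [on edge]
  covered (6 px):
    · · · · # # # · · ·
    · · · · # # # · · ·
    · · · · · · · · · ·
    · · · · · · · · · ·
T2:
  2·area = 24  (B↔C swapped to make it positive)
  edge (14, 4)→(8, 8): d=(-6,4) right/bottom  bias=-1
  edge (8, 8)→(2, 8): d=(-6,0) right/bottom  bias=-1
  edge (2, 8)→(14, 4): d=(12,-4) top-left  bias=+0
    (8,1)@(17, 3): e=[-6,30,0] → ·  [on edge]
    (5,2)@(11, 5): e=[6,18,0] → #  [on edge]
    (6,2)@(13, 5): e=[-2,18,8] → ·
    (2,3)@(5, 7): e=[18,6,0] → #  [on edge]
    (3,3)@(7, 7): e=[10,6,8] → #
    (4,3)@(9, 7): e=[2,6,16] → #
    (5,3)@(11, 7): e=[-6,6,24] → ·
  covered (4 px):
    · · · · · · · · · ·
    · · · · · · · · · ·
    · · · · · # · · · ·
    · · # # # · · · · ·

Answer: [27,0,9]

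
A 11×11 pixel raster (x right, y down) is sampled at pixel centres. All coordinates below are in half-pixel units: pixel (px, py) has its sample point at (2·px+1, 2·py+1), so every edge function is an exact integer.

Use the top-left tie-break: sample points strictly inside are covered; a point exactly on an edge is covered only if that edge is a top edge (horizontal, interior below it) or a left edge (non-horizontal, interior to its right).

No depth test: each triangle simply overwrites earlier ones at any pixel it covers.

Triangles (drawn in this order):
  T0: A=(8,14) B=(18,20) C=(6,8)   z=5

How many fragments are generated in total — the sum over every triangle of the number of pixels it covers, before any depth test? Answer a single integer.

T0:
  2·area = 48  (B↔C swapped to make it positive)
  edge (8, 14)→(6, 8): d=(-2,-6) top-left  bias=+0
  edge (6, 8)→(18, 20): d=(12,12) right/bottom  bias=-1
  edge (18, 20)→(8, 14): d=(-10,-6) top-left  bias=+0
    (0,1)@(1, 3): e=[-20,0,68] → ·  [on edge]
    (1,2)@(3, 5): e=[-12,0,60] → ·  [on edge]
    (2,2)@(5, 5): e=[0,-24,72] → ·  [on edge]
    (2,3)@(5, 7): e=[-4,0,52] → ·  [on edge]
    (3,4)@(7, 9): e=[4,0,44] → ·  [on edge]
    (1,5)@(3, 11): e=[-24,72,0] → ·  [on edge]
    (3,5)@(7, 11): e=[0,24,24] → █  [on edge]
    (4,5)@(9, 11): e=[12,0,36] → ·  [on edge]
    (3,6)@(7, 13): e=[-4,48,4] → ·
    (4,6)@(9, 13): e=[8,24,16] → █
    (5,6)@(11, 13): e=[20,0,28] → ·  [on edge]
    (4,7)@(9, 15): e=[4,48,-4] → ·
    (6,7)@(13, 15): e=[28,0,20] → ·  [on edge]
    (4,8)@(9, 17): e=[0,72,-24] → ·  [on edge]
    (6,8)@(13, 17): e=[24,24,0] → █  [on edge]
    (7,8)@(15, 17): e=[36,0,12] → ·  [on edge]
    (8,9)@(17, 19): e=[44,0,4] → ·  [on edge]
    (9,10)@(19, 21): e=[52,0,-4] → ·  [on edge]
  covered (4 px):
    · · · · · · · · · · ·
    · · · · · · · · · · ·
    · · · · · · · · · · ·
    · · · · · · · · · · ·
    · · · · · · · · · · ·
    · · · █ · · · · · · ·
    · · · · █ · · · · · ·
    · · · · · █ · · · · ·
    · · · · · · █ · · · ·
    · · · · · · · · · · ·
    · · · · · · · · · · ·

Final: 4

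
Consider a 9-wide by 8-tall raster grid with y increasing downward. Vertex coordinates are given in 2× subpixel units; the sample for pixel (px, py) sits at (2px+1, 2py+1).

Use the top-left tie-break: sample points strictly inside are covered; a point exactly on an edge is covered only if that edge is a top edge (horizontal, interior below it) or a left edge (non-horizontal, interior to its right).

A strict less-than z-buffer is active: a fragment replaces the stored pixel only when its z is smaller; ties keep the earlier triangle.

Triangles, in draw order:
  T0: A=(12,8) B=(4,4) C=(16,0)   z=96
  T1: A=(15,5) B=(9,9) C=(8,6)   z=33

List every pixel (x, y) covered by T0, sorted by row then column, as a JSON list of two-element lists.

T0:
  2·area = 80
  edge (12, 8)→(4, 4): d=(-8,-4) top-left  bias=+0
  edge (4, 4)→(16, 0): d=(12,-4) top-left  bias=+0
  edge (16, 0)→(12, 8): d=(-4,8) right/bottom  bias=-1
    (6,0)@(13, 1): e=[60,0,20] → X  [on edge]
    (7,0)@(15, 1): e=[68,8,4] → X
    (8,0)@(17, 1): e=[76,16,-12] → .
    (3,1)@(7, 3): e=[20,0,60] → X  [on edge]
    (4,1)@(9, 3): e=[28,8,44] → X
    (5,1)@(11, 3): e=[36,16,28] → X
    (7,1)@(15, 3): e=[52,32,-4] → .
    (0,2)@(1, 5): e=[-20,0,100] → .  [on edge]
    (3,2)@(7, 5): e=[4,24,52] → X
    (7,2)@(15, 5): e=[36,56,-12] → .
    (3,3)@(7, 7): e=[-12,48,44] → .
    (4,3)@(9, 7): e=[-4,56,28] → .
  covered (11 px):
    . . . . . . X X .
    . . . X X X X . .
    . . . X X X X . .
    . . . . . X . . .
    . . . . . . . . .
    . . . . . . . . .
    . . . . . . . . .
    . . . . . . . . .
T1:
  2·area = 22
  edge (15, 5)→(9, 9): d=(-6,4) right/bottom  bias=-1
  edge (9, 9)→(8, 6): d=(-1,-3) top-left  bias=+0
  edge (8, 6)→(15, 5): d=(7,-1) top-left  bias=+0
    (3,1)@(7, 3): e=[44,0,-22] → .  [on edge]
    (7,2)@(15, 5): e=[0,22,0] → .  [on edge]
    (0,3)@(1, 7): e=[44,-22,0] → .  [on edge]
    (4,3)@(9, 7): e=[12,2,8] → X
    (5,3)@(11, 7): e=[4,8,10] → X
    (6,3)@(13, 7): e=[-4,14,12] → .
    (4,4)@(9, 9): e=[0,0,22] → .  [on edge]
    (5,4)@(11, 9): e=[-8,6,24] → .
    (1,6)@(3, 13): e=[0,-22,44] → .  [on edge]
    (5,7)@(11, 15): e=[-44,0,66] → .  [on edge]
  covered (2 px):
    . . . . . . . . .
    . . . . . . . . .
    . . . . . . . . .
    . . . . X X . . .
    . . . . . . . . .
    . . . . . . . . .
    . . . . . . . . .
    . . . . . . . . .

Final: [[6,0],[7,0],[3,1],[4,1],[5,1],[6,1],[3,2],[4,2],[5,2],[6,2],[5,3]]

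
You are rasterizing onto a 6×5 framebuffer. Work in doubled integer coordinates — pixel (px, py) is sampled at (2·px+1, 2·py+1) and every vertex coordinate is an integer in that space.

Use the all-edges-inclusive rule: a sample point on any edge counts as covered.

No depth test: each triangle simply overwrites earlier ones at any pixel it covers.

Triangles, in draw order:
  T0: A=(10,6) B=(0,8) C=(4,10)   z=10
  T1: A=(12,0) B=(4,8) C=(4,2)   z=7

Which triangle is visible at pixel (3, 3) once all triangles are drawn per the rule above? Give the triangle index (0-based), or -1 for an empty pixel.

T0:
  2·area = 28  (B↔C swapped to make it positive)
  edge (10, 6)→(4, 10): d=(-6,4) inclusive
  edge (4, 10)→(0, 8): d=(-4,-2) inclusive
  edge (0, 8)→(10, 6): d=(10,-2) inclusive
    (2,3)@(5, 7): e=[14,14,0] → X  [on edge]
    (3,3)@(7, 7): e=[6,18,4] → X
    (4,3)@(9, 7): e=[-2,22,8] → .
    (1,4)@(3, 9): e=[10,2,16] → X
    (3,4)@(7, 9): e=[-6,10,24] → .
  covered (4 px):
    . . . . . .
    . . . . . .
    . . . . . .
    . . X X . .
    . X X . . .
T1:
  2·area = 48
  edge (12, 0)→(4, 8): d=(-8,8) inclusive
  edge (4, 8)→(4, 2): d=(0,-6) inclusive
  edge (4, 2)→(12, 0): d=(8,-2) inclusive
    (4,0)@(9, 1): e=[16,30,2] → X
    (5,0)@(11, 1): e=[0,42,6] → X  [on edge]
    (2,1)@(5, 3): e=[32,6,10] → X
    (3,1)@(7, 3): e=[16,18,14] → X
    (4,1)@(9, 3): e=[0,30,18] → X  [on edge]
    (5,1)@(11, 3): e=[-16,42,22] → .
    (2,2)@(5, 5): e=[16,6,26] → X
    (3,2)@(7, 5): e=[0,18,30] → X  [on edge]
    (4,2)@(9, 5): e=[-16,30,34] → .
    (2,3)@(5, 7): e=[0,6,42] → X  [on edge]
    (3,3)@(7, 7): e=[-16,18,46] → .
    (1,4)@(3, 9): e=[0,-6,54] → .  [on edge]
  covered (8 px):
    . . . . X X
    . . X X X .
    . . X X . .
    . . X . . .
    . . . . . .

Z-buffer (winner per pixel, '.' = empty):
  . . . . 1 1
  . . 1 1 1 .
  . . 1 1 . .
  . . 1 0 . .
  . 0 0 . . .

Result: 0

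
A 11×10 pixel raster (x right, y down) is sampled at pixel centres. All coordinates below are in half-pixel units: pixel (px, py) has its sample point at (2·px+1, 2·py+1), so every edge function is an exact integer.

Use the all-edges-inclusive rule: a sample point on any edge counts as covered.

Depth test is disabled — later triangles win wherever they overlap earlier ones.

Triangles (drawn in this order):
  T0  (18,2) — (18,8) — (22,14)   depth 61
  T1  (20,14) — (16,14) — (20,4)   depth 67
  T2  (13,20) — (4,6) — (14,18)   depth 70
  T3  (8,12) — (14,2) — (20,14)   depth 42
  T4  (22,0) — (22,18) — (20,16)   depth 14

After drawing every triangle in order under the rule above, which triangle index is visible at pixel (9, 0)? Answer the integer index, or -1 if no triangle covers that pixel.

T0:
  2·area = 24  (B↔C swapped to make it positive)
  edge (18, 2)→(22, 14): d=(4,12) inclusive
  edge (22, 14)→(18, 8): d=(-4,-6) inclusive
  edge (18, 8)→(18, 2): d=(0,-6) inclusive
    (9,2)@(19, 5): e=[0,18,6] → X  [on edge]
    (10,2)@(21, 5): e=[-24,30,18] → .
    (9,3)@(19, 7): e=[8,10,6] → X
    (10,3)@(21, 7): e=[-16,22,18] → .
    (9,4)@(19, 9): e=[16,2,6] → X
    (10,4)@(21, 9): e=[-8,14,18] → .
    (9,5)@(19, 11): e=[24,-6,6] → .
    (10,5)@(21, 11): e=[0,6,18] → X  [on edge]
    (10,6)@(21, 13): e=[8,-2,18] → .
  covered (4 px):
    . . . . . . . . . . .
    . . . . . . . . . . .
    . . . . . . . . . X .
    . . . . . . . . . X .
    . . . . . . . . . X .
    . . . . . . . . . . X
    . . . . . . . . . . .
    . . . . . . . . . . .
    . . . . . . . . . . .
    . . . . . . . . . . .
T1:
  2·area = 40
  edge (20, 14)→(16, 14): d=(-4,0) inclusive
  edge (16, 14)→(20, 4): d=(4,-10) inclusive
  edge (20, 4)→(20, 14): d=(0,10) inclusive
    (9,3)@(19, 7): e=[28,2,10] → X
    (10,3)@(21, 7): e=[28,22,-10] → .
    (9,4)@(19, 9): e=[20,10,10] → X
    (10,4)@(21, 9): e=[20,30,-10] → .
    (9,5)@(19, 11): e=[12,18,10] → X
    (10,5)@(21, 11): e=[12,38,-10] → .
    (8,6)@(17, 13): e=[4,6,30] → X
    (10,6)@(21, 13): e=[4,46,-10] → .
    (8,7)@(17, 15): e=[-4,14,30] → .
    (9,7)@(19, 15): e=[-4,34,10] → .
  covered (5 px):
    . . . . . . . . . . .
    . . . . . . . . . . .
    . . . . . . . . . . .
    . . . . . . . . . X .
    . . . . . . . . . X .
    . . . . . . . . . X .
    . . . . . . . . X X .
    . . . . . . . . . . .
    . . . . . . . . . . .
    . . . . . . . . . . .
T2:
  2·area = 32
  edge (13, 20)→(4, 6): d=(-9,-14) inclusive
  edge (4, 6)→(14, 18): d=(10,12) inclusive
  edge (14, 18)→(13, 20): d=(-1,2) inclusive
    (4,6)@(9, 13): e=[7,10,15] → X
    (5,6)@(11, 13): e=[35,-14,11] → .
    (4,7)@(9, 15): e=[-11,30,13] → .
    (5,7)@(11, 15): e=[17,6,9] → X
    (6,7)@(13, 15): e=[45,-18,5] → .
    (5,8)@(11, 17): e=[-1,26,7] → .
    (6,8)@(13, 17): e=[27,2,3] → X
    (7,8)@(15, 17): e=[55,-22,-1] → .
    (6,9)@(13, 19): e=[9,22,1] → X
    (7,9)@(15, 19): e=[37,-2,-3] → .
  covered (4 px):
    . . . . . . . . . . .
    . . . . . . . . . . .
    . . . . . . . . . . .
    . . . . . . . . . . .
    . . . . . . . . . . .
    . . . . . . . . . . .
    . . . . X . . . . . .
    . . . . . X . . . . .
    . . . . . . X . . . .
    . . . . . . X . . . .
T3:
  2·area = 132
  edge (8, 12)→(14, 2): d=(6,-10) inclusive
  edge (14, 2)→(20, 14): d=(6,12) inclusive
  edge (20, 14)→(8, 12): d=(-12,-2) inclusive
    (6,2)@(13, 5): e=[8,30,94] → X
    (7,2)@(15, 5): e=[28,6,98] → X
    (8,2)@(17, 5): e=[48,-18,102] → .
    (5,3)@(11, 7): e=[0,66,66] → X  [on edge]
    (8,3)@(17, 7): e=[60,-6,78] → .
    (5,4)@(11, 9): e=[12,78,42] → X
    (8,4)@(17, 9): e=[72,6,54] → X
    (9,4)@(19, 9): e=[92,-18,58] → .
    (4,5)@(9, 11): e=[4,114,14] → X
    (9,5)@(19, 11): e=[104,-6,34] → .
    (4,6)@(9, 13): e=[16,126,-10] → .
    (5,6)@(11, 13): e=[36,102,-6] → .
    (2,8)@(5, 17): e=[0,198,-66] → .  [on edge]
  covered (17 px):
    . . . . . . . . . . .
    . . . . . . . . . . .
    . . . . . . X X . . .
    . . . . . X X X . . .
    . . . . . X X X X . .
    . . . . X X X X X . .
    . . . . . . . X X X .
    . . . . . . . . . . .
    . . . . . . . . . . .
    . . . . . . . . . . .
T4:
  2·area = 36
  edge (22, 0)→(22, 18): d=(0,18) inclusive
  edge (22, 18)→(20, 16): d=(-2,-2) inclusive
  edge (20, 16)→(22, 0): d=(2,-16) inclusive
    (2,0)@(5, 1): e=[306,0,-270] → .  [on edge]
    (3,1)@(7, 3): e=[270,0,-234] → .  [on edge]
    (4,2)@(9, 5): e=[234,0,-198] → .  [on edge]
    (5,3)@(11, 7): e=[198,0,-162] → .  [on edge]
    (6,4)@(13, 9): e=[162,0,-126] → .  [on edge]
    (10,4)@(21, 9): e=[18,16,2] → X
    (7,5)@(15, 11): e=[126,0,-90] → .  [on edge]
    (10,5)@(21, 11): e=[18,12,6] → X
    (8,6)@(17, 13): e=[90,0,-54] → .  [on edge]
    (10,6)@(21, 13): e=[18,8,10] → X
    (9,7)@(19, 15): e=[54,0,-18] → .  [on edge]
    (10,7)@(21, 15): e=[18,4,14] → X
    (10,8)@(21, 17): e=[18,0,18] → X  [on edge]
  covered (5 px):
    . . . . . . . . . . .
    . . . . . . . . . . .
    . . . . . . . . . . .
    . . . . . . . . . . .
    . . . . . . . . . . X
    . . . . . . . . . . X
    . . . . . . . . . . X
    . . . . . . . . . . X
    . . . . . . . . . . X
    . . . . . . . . . . .

Z-buffer (winner per pixel, '.' = empty):
  . . . . . . . . . . .
  . . . . . . . . . . .
  . . . . . . 3 3 . 0 .
  . . . . . 3 3 3 . 1 .
  . . . . . 3 3 3 3 1 4
  . . . . 3 3 3 3 3 1 4
  . . . . 2 . . 3 3 3 4
  . . . . . 2 . . . . 4
  . . . . . . 2 . . . 4
  . . . . . . 2 . . . .

Answer: -1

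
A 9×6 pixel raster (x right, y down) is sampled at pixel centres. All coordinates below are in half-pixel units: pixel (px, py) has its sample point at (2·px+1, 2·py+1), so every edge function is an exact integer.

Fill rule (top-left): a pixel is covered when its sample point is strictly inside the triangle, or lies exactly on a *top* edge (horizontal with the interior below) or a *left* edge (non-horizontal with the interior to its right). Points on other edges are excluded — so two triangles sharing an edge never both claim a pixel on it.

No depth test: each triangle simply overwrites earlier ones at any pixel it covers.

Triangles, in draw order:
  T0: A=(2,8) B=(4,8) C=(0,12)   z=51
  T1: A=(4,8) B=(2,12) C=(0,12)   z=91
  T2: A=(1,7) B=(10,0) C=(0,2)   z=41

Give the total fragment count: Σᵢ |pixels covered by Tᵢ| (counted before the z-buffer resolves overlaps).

T0:
  2·area = 8
  edge (2, 8)→(4, 8): d=(2,0) top-left  bias=+0
  edge (4, 8)→(0, 12): d=(-4,4) right/bottom  bias=-1
  edge (0, 12)→(2, 8): d=(2,-4) top-left  bias=+0
    (5,0)@(11, 1): e=[-14,0,22] → ·  [on edge]
    (4,1)@(9, 3): e=[-10,0,18] → ·  [on edge]
    (3,2)@(7, 5): e=[-6,0,14] → ·  [on edge]
    (2,3)@(5, 7): e=[-2,0,10] → ·  [on edge]
    (1,4)@(3, 9): e=[2,0,6] → ·  [on edge]
    (0,5)@(1, 11): e=[6,0,2] → ·  [on edge]
  covered (0 px):
    · · · · · · · · ·
    · · · · · · · · ·
    · · · · · · · · ·
    · · · · · · · · ·
    · · · · · · · · ·
    · · · · · · · · ·
T1:
  2·area = 8
  edge (4, 8)→(2, 12): d=(-2,4) right/bottom  bias=-1
  edge (2, 12)→(0, 12): d=(-2,0) right/bottom  bias=-1
  edge (0, 12)→(4, 8): d=(4,-4) top-left  bias=+0
    (5,0)@(11, 1): e=[-14,22,0] → ·  [on edge]
    (4,1)@(9, 3): e=[-10,18,0] → ·  [on edge]
    (3,2)@(7, 5): e=[-6,14,0] → ·  [on edge]
    (2,3)@(5, 7): e=[-2,10,0] → ·  [on edge]
    (1,4)@(3, 9): e=[2,6,0] → #  [on edge]
    (2,4)@(5, 9): e=[-6,6,8] → ·
    (0,5)@(1, 11): e=[6,2,0] → #  [on edge]
    (1,5)@(3, 11): e=[-2,2,8] → ·
  covered (2 px):
    · · · · · · · · ·
    · · · · · · · · ·
    · · · · · · · · ·
    · · · · · · · · ·
    · # · · · · · · ·
    # · · · · · · · ·
T2:
  2·area = 52  (B↔C swapped to make it positive)
  edge (1, 7)→(0, 2): d=(-1,-5) top-left  bias=+0
  edge (0, 2)→(10, 0): d=(10,-2) top-left  bias=+0
  edge (10, 0)→(1, 7): d=(-9,7) right/bottom  bias=-1
    (2,0)@(5, 1): e=[26,0,26] → #  [on edge]
    (3,0)@(7, 1): e=[36,4,12] → #
    (4,0)@(9, 1): e=[46,8,-2] → ·
    (0,1)@(1, 3): e=[4,12,36] → #
    (1,1)@(3, 3): e=[14,16,22] → #
    (3,1)@(7, 3): e=[34,24,-6] → ·
    (0,2)@(1, 5): e=[2,32,18] → #
    (2,2)@(5, 5): e=[22,40,-10] → ·
    (0,3)@(1, 7): e=[0,52,0] → ·  [on edge]
    (1,3)@(3, 7): e=[10,56,-14] → ·
  covered (7 px):
    · · # # · · · · ·
    # # # · · · · · ·
    # # · · · · · · ·
    · · · · · · · · ·
    · · · · · · · · ·
    · · · · · · · · ·

Result: 9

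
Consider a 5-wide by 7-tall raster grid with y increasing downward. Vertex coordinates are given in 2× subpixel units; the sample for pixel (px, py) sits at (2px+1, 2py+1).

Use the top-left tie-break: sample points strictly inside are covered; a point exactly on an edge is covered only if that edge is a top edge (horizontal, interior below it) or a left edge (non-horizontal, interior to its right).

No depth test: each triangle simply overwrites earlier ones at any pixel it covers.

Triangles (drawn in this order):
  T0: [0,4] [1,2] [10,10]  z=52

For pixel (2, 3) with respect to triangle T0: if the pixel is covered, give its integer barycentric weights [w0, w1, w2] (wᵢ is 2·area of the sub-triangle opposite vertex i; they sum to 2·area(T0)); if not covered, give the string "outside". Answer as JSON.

T0:
  2·area = 26
  edge (0, 4)→(1, 2): d=(1,-2) top-left  bias=+0
  edge (1, 2)→(10, 10): d=(9,8) right/bottom  bias=-1
  edge (10, 10)→(0, 4): d=(-10,-6) top-left  bias=+0
    (0,1)@(1, 3): e=[1,9,16] → █
    (1,1)@(3, 3): e=[5,-7,28] → ·
    (0,2)@(1, 5): e=[3,27,-4] → ·
    (1,2)@(3, 5): e=[7,11,8] → █
    (2,2)@(5, 5): e=[11,-5,20] → ·
    (1,3)@(3, 7): e=[9,29,-12] → ·
    (2,3)@(5, 7): e=[13,13,0] → █  [on edge]
    (3,3)@(7, 7): e=[17,-3,12] → ·
    (2,4)@(5, 9): e=[15,31,-20] → ·
  covered (3 px):
    · · · · ·
    █ · · · ·
    · █ · · ·
    · · █ · ·
    · · · · ·
    · · · · ·
    · · · · ·

Result: [13,0,13]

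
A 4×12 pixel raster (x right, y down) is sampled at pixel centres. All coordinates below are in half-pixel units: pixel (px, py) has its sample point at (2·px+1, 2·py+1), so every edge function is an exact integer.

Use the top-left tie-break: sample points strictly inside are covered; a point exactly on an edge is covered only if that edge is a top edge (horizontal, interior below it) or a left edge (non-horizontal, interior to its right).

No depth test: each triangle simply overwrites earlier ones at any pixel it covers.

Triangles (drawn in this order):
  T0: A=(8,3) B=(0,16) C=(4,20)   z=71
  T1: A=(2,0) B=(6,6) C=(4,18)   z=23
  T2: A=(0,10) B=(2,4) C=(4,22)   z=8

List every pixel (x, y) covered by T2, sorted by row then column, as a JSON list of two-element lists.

T0:
  2·area = 84  (B↔C swapped to make it positive)
  edge (8, 3)→(4, 20): d=(-4,17) right/bottom  bias=-1
  edge (4, 20)→(0, 16): d=(-4,-4) top-left  bias=+0
  edge (0, 16)→(8, 3): d=(8,-13) top-left  bias=+0
    (3,2)@(7, 5): e=[9,72,3] → █
    (3,3)@(7, 7): e=[1,64,19] → █
    (2,4)@(5, 9): e=[27,48,9] → █
    (3,4)@(7, 9): e=[-7,56,35] → ·
    (2,5)@(5, 11): e=[19,40,25] → █
    (3,5)@(7, 11): e=[-15,48,51] → ·
    (1,6)@(3, 13): e=[45,24,15] → █
    (3,6)@(7, 13): e=[-23,40,67] → ·
    (0,7)@(1, 15): e=[71,8,5] → █
    (3,7)@(7, 15): e=[-31,32,83] → ·
    (0,8)@(1, 17): e=[63,0,21] → █  [on edge]
    (2,8)@(5, 17): e=[-5,16,73] → ·
    (1,9)@(3, 19): e=[21,0,63] → █  [on edge]
    (2,10)@(5, 21): e=[-21,0,105] → ·  [on edge]
    (3,11)@(7, 23): e=[-63,0,147] → ·  [on edge]
  covered (12 px):
    · · · ·
    · · · ·
    · · · █
    · · · █
    · · █ ·
    · · █ ·
    · █ █ ·
    █ █ █ ·
    █ █ · ·
    · █ · ·
    · · · ·
    · · · ·
T1:
  2·area = 60
  edge (2, 0)→(6, 6): d=(4,6) right/bottom  bias=-1
  edge (6, 6)→(4, 18): d=(-2,12) right/bottom  bias=-1
  edge (4, 18)→(2, 0): d=(-2,-18) top-left  bias=+0
    (1,1)@(3, 3): e=[6,42,12] → █
    (2,1)@(5, 3): e=[-6,18,48] → ·
    (1,2)@(3, 5): e=[14,38,8] → █
    (2,2)@(5, 5): e=[2,14,44] → █
    (3,2)@(7, 5): e=[-10,-10,80] → ·
    (1,3)@(3, 7): e=[22,34,4] → █
    (3,3)@(7, 7): e=[-2,-14,76] → ·
    (1,4)@(3, 9): e=[30,30,0] → █  [on edge]
    (3,4)@(7, 9): e=[6,-18,72] → ·
    (1,5)@(3, 11): e=[38,26,-4] → ·
    (2,5)@(5, 11): e=[26,2,32] → █
    (3,5)@(7, 11): e=[14,-22,68] → ·
  covered (8 px):
    · · · ·
    · █ · ·
    · █ █ ·
    · █ █ ·
    · █ █ ·
    · · █ ·
    · · · ·
    · · · ·
    · · · ·
    · · · ·
    · · · ·
    · · · ·
T2:
  2·area = 48
  edge (0, 10)→(2, 4): d=(2,-6) top-left  bias=+0
  edge (2, 4)→(4, 22): d=(2,18) right/bottom  bias=-1
  edge (4, 22)→(0, 10): d=(-4,-12) top-left  bias=+0
    (1,0)@(3, 1): e=[0,-24,72] → ·  [on edge]
    (0,3)@(1, 7): e=[0,24,24] → █  [on edge]
    (1,3)@(3, 7): e=[12,-12,48] → ·
    (0,4)@(1, 9): e=[4,28,16] → █
    (1,4)@(3, 9): e=[16,-8,40] → ·
    (0,5)@(1, 11): e=[8,32,8] → █
    (1,5)@(3, 11): e=[20,-4,32] → ·
    (0,6)@(1, 13): e=[12,36,0] → █  [on edge]
    (1,6)@(3, 13): e=[24,0,24] → ·  [on edge]
    (0,7)@(1, 15): e=[16,40,-8] → ·
    (1,7)@(3, 15): e=[28,4,16] → █
    (2,7)@(5, 15): e=[40,-32,40] → ·
    (1,9)@(3, 19): e=[36,12,0] → █  [on edge]
  covered (7 px):
    · · · ·
    · · · ·
    · · · ·
    █ · · ·
    █ · · ·
    █ · · ·
    █ · · ·
    · █ · ·
    · █ · ·
    · █ · ·
    · · · ·
    · · · ·

Final: [[0,3],[0,4],[0,5],[0,6],[1,7],[1,8],[1,9]]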